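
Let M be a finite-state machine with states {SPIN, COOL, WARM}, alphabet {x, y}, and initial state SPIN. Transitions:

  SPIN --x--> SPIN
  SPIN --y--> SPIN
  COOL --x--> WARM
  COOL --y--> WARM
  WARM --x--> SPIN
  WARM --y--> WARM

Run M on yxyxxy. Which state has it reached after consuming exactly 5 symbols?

start at SPIN
read 'y': SPIN → SPIN
read 'x': SPIN → SPIN
read 'y': SPIN → SPIN
read 'x': SPIN → SPIN
read 'x': SPIN → SPIN
After 5 symbols: SPIN.

SPIN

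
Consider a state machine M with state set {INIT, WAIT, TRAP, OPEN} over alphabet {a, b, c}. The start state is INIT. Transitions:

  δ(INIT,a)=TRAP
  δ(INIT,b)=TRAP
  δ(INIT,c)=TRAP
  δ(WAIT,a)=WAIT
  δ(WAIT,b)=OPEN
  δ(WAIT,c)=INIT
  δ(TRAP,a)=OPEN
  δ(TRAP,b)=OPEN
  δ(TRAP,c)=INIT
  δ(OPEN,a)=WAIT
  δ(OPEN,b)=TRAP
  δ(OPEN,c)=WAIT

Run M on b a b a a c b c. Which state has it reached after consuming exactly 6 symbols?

INIT

INIT → TRAP → OPEN → TRAP → OPEN → WAIT → INIT
After 6 symbols: INIT.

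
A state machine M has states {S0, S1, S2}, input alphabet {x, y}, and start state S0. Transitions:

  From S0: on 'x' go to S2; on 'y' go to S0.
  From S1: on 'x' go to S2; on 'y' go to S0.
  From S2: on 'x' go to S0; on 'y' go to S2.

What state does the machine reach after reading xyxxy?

S0 → S2 → S2 → S0 → S2 → S2

S2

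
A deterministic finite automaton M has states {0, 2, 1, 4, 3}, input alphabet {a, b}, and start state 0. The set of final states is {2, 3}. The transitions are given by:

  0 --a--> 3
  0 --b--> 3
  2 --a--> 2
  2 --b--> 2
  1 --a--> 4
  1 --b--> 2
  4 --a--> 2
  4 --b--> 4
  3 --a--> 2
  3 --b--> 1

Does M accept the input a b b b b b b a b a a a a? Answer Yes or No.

start at 0
read 'a': 0 → 3
read 'b': 3 → 1
read 'b': 1 → 2
read 'b': 2 → 2
read 'b': 2 → 2
read 'b': 2 → 2
read 'b': 2 → 2
read 'a': 2 → 2
read 'b': 2 → 2
read 'a': 2 → 2
read 'a': 2 → 2
read 'a': 2 → 2
read 'a': 2 → 2
End state 2 is accepting.

Yes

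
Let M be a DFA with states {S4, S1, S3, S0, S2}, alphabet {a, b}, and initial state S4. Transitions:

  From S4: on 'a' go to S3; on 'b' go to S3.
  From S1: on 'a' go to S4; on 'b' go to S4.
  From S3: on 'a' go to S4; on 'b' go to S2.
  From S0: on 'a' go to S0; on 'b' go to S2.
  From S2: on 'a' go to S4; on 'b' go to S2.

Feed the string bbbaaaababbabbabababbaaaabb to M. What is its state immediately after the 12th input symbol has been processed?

S4

S4 → S3 → S2 → S2 → S4 → S3 → S4 → S3 → S2 → S4 → S3 → S2 → S4
After 12 symbols: S4.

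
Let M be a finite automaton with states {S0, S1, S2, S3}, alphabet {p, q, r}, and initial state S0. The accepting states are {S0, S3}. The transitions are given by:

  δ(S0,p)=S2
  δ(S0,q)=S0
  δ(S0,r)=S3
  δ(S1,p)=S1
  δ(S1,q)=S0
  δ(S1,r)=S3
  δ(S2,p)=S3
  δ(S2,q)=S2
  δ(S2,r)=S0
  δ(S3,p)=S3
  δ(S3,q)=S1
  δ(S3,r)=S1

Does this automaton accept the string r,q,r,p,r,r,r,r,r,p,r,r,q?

Yes

S0 → S3 → S1 → S3 → S3 → S1 → S3 → S1 → S3 → S1 → S1 → S3 → S1 → S0
End state S0 is accepting.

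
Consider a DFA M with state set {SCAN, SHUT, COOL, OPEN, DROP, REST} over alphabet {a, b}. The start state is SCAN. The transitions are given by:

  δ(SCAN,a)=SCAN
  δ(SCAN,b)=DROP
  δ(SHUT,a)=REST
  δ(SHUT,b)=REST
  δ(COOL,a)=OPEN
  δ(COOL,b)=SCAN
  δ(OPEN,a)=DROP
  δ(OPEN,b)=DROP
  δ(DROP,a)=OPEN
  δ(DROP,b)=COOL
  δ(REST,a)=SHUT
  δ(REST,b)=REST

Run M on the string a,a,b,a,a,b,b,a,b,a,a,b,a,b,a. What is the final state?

OPEN

SCAN → SCAN → SCAN → DROP → OPEN → DROP → COOL → SCAN → SCAN → DROP → OPEN → DROP → COOL → OPEN → DROP → OPEN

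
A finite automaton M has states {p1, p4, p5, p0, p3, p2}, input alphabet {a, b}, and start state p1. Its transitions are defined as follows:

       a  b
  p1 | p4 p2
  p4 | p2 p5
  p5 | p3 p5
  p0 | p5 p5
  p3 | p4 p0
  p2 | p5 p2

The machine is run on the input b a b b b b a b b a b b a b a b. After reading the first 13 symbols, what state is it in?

p3

Trace: p1 -b-> p2 -a-> p5 -b-> p5 -b-> p5 -b-> p5 -b-> p5 -a-> p3 -b-> p0 -b-> p5 -a-> p3 -b-> p0 -b-> p5 -a-> p3
After 13 symbols: p3.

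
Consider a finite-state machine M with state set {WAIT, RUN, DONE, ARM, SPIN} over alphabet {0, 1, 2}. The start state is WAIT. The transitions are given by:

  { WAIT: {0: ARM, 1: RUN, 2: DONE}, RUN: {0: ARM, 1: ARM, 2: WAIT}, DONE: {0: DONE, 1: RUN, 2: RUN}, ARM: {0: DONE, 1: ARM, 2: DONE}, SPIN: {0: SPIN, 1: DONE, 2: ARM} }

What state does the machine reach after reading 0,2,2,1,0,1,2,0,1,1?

WAIT → ARM → DONE → RUN → ARM → DONE → RUN → WAIT → ARM → ARM → ARM

ARM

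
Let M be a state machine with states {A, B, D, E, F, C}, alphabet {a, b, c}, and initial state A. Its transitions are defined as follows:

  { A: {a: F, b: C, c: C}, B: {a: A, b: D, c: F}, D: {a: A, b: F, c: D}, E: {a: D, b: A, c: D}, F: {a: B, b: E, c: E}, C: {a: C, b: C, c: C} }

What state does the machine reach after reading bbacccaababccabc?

Trace: A -b-> C -b-> C -a-> C -c-> C -c-> C -c-> C -a-> C -a-> C -b-> C -a-> C -b-> C -c-> C -c-> C -a-> C -b-> C -c-> C

C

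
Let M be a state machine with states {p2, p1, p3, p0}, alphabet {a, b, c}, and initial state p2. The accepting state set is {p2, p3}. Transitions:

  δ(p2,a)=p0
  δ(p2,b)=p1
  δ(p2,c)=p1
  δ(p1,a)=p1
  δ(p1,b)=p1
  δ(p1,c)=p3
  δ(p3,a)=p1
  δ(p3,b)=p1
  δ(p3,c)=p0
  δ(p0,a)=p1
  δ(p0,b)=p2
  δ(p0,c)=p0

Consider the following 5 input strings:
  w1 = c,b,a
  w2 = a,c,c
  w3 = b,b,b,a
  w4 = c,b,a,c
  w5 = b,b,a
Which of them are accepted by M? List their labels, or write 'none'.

w1: p2 → p1 → p1 → p1  → end p1, rejected
w2: p2 → p0 → p0 → p0  → end p0, rejected
w3: p2 → p1 → p1 → p1 → p1  → end p1, rejected
w4: p2 → p1 → p1 → p1 → p3  → end p3, accepted
w5: p2 → p1 → p1 → p1  → end p1, rejected

w4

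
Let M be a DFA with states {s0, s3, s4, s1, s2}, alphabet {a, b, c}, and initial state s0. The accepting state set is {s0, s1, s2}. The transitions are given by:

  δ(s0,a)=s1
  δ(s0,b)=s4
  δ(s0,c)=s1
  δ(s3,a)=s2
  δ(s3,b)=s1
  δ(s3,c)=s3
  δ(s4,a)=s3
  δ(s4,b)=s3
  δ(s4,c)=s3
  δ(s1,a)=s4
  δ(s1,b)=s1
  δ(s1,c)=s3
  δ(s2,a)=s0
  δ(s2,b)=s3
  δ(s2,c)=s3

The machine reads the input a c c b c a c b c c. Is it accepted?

Trace: s0 -a-> s1 -c-> s3 -c-> s3 -b-> s1 -c-> s3 -a-> s2 -c-> s3 -b-> s1 -c-> s3 -c-> s3
End state s3 is not accepting.

No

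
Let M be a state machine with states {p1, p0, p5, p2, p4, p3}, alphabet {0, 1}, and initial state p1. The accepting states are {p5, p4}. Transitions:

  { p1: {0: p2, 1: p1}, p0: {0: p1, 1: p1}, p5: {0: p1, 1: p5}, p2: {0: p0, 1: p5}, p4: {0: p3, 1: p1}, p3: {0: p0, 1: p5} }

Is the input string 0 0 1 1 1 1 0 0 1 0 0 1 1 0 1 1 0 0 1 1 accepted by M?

Yes

start at p1
read '0': p1 → p2
read '0': p2 → p0
read '1': p0 → p1
read '1': p1 → p1
read '1': p1 → p1
read '1': p1 → p1
read '0': p1 → p2
read '0': p2 → p0
read '1': p0 → p1
read '0': p1 → p2
read '0': p2 → p0
read '1': p0 → p1
read '1': p1 → p1
read '0': p1 → p2
read '1': p2 → p5
read '1': p5 → p5
read '0': p5 → p1
read '0': p1 → p2
read '1': p2 → p5
read '1': p5 → p5
End state p5 is accepting.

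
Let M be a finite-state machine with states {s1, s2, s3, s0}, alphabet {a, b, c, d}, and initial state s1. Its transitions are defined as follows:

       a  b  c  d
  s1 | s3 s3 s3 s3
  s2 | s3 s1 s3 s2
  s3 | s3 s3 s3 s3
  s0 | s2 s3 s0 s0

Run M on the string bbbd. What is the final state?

s1 → s3 → s3 → s3 → s3

s3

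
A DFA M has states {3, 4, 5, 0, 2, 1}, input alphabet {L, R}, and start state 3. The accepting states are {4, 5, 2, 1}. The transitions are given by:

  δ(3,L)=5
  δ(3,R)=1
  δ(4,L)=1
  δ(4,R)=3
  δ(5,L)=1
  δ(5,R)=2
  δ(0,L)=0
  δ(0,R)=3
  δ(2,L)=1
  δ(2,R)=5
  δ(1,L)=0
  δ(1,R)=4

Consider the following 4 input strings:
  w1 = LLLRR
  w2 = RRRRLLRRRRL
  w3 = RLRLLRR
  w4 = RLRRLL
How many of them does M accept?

2

w1:
  start at 3
  read 'L': 3 → 5
  read 'L': 5 → 1
  read 'L': 1 → 0
  read 'R': 0 → 3
  read 'R': 3 → 1
  end 1, accepted
w2:
  start at 3
  read 'R': 3 → 1
  read 'R': 1 → 4
  read 'R': 4 → 3
  read 'R': 3 → 1
  read 'L': 1 → 0
  read 'L': 0 → 0
  read 'R': 0 → 3
  read 'R': 3 → 1
  read 'R': 1 → 4
  read 'R': 4 → 3
  read 'L': 3 → 5
  end 5, accepted
w3:
  start at 3
  read 'R': 3 → 1
  read 'L': 1 → 0
  read 'R': 0 → 3
  read 'L': 3 → 5
  read 'L': 5 → 1
  read 'R': 1 → 4
  read 'R': 4 → 3
  end 3, rejected
w4:
  start at 3
  read 'R': 3 → 1
  read 'L': 1 → 0
  read 'R': 0 → 3
  read 'R': 3 → 1
  read 'L': 1 → 0
  read 'L': 0 → 0
  end 0, rejected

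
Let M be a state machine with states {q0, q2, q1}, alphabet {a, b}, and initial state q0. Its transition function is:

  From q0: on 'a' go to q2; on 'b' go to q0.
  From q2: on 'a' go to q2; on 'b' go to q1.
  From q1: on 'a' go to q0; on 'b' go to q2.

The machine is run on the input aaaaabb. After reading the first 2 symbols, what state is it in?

q2

start at q0
read 'a': q0 → q2
read 'a': q2 → q2
After 2 symbols: q2.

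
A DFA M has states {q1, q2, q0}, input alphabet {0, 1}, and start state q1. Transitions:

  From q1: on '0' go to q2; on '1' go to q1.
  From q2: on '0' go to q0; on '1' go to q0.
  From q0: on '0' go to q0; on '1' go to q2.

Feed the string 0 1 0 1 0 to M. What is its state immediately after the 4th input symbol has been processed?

Trace: q1 -0-> q2 -1-> q0 -0-> q0 -1-> q2
After 4 symbols: q2.

q2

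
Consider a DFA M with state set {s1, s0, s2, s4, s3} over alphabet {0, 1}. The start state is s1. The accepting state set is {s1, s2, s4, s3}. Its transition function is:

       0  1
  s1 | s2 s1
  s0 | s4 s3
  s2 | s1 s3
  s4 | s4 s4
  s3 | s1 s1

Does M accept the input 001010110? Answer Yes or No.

Trace: s1 -0-> s2 -0-> s1 -1-> s1 -0-> s2 -1-> s3 -0-> s1 -1-> s1 -1-> s1 -0-> s2
End state s2 is accepting.

Yes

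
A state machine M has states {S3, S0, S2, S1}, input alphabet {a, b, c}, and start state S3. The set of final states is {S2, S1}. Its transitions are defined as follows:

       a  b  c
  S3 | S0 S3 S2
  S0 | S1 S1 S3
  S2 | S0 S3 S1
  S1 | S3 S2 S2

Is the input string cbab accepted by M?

Trace: S3 -c-> S2 -b-> S3 -a-> S0 -b-> S1
End state S1 is accepting.

Yes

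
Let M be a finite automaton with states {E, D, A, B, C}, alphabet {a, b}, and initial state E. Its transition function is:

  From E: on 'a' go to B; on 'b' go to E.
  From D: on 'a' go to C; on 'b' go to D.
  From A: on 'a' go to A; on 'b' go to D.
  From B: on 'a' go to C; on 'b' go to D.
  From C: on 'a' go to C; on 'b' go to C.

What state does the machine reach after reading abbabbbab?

E → B → D → D → C → C → C → C → C → C

C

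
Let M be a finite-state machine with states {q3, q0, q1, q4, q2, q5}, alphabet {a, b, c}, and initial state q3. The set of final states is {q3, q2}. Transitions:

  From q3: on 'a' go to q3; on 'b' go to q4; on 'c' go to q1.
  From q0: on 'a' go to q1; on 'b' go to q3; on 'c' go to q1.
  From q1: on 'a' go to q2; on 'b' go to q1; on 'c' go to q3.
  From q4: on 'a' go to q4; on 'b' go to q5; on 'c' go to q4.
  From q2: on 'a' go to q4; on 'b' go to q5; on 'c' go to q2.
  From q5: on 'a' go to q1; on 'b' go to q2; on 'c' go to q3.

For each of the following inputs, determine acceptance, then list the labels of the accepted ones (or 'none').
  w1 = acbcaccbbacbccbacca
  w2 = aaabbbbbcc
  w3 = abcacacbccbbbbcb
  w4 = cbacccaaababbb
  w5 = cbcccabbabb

w1: Trace: q3 -a-> q3 -c-> q1 -b-> q1 -c-> q3 -a-> q3 -c-> q1 -c-> q3 -b-> q4 -b-> q5 -a-> q1 -c-> q3 -b-> q4 -c-> q4 -c-> q4 -b-> q5 -a-> q1 -c-> q3 -c-> q1 -a-> q2  → end q2, accepted
w2: Trace: q3 -a-> q3 -a-> q3 -a-> q3 -b-> q4 -b-> q5 -b-> q2 -b-> q5 -b-> q2 -c-> q2 -c-> q2  → end q2, accepted
w3: Trace: q3 -a-> q3 -b-> q4 -c-> q4 -a-> q4 -c-> q4 -a-> q4 -c-> q4 -b-> q5 -c-> q3 -c-> q1 -b-> q1 -b-> q1 -b-> q1 -b-> q1 -c-> q3 -b-> q4  → end q4, rejected
w4: Trace: q3 -c-> q1 -b-> q1 -a-> q2 -c-> q2 -c-> q2 -c-> q2 -a-> q4 -a-> q4 -a-> q4 -b-> q5 -a-> q1 -b-> q1 -b-> q1 -b-> q1  → end q1, rejected
w5: Trace: q3 -c-> q1 -b-> q1 -c-> q3 -c-> q1 -c-> q3 -a-> q3 -b-> q4 -b-> q5 -a-> q1 -b-> q1 -b-> q1  → end q1, rejected

w1, w2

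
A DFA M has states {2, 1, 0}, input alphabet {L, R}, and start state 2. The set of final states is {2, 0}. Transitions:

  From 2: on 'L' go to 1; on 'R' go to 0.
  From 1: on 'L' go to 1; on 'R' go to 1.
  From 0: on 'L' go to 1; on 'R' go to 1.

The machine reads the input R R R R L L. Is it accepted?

start at 2
read 'R': 2 → 0
read 'R': 0 → 1
read 'R': 1 → 1
read 'R': 1 → 1
read 'L': 1 → 1
read 'L': 1 → 1
End state 1 is not accepting.

No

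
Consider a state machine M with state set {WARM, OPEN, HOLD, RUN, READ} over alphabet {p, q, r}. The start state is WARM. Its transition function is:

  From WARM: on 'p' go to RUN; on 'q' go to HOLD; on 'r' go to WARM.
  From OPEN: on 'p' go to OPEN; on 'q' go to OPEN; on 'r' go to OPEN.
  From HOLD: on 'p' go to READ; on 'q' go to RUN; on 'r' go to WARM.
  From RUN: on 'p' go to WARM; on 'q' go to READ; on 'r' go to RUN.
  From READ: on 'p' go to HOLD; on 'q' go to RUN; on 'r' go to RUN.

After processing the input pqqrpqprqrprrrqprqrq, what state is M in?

READ

WARM → RUN → READ → RUN → RUN → WARM → HOLD → READ → RUN → READ → RUN → WARM → WARM → WARM → WARM → HOLD → READ → RUN → READ → RUN → READ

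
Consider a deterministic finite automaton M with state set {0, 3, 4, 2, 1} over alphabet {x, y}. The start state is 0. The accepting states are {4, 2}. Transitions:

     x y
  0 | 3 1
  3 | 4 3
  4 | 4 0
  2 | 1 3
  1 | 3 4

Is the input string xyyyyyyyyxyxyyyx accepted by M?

start at 0
read 'x': 0 → 3
read 'y': 3 → 3
read 'y': 3 → 3
read 'y': 3 → 3
read 'y': 3 → 3
read 'y': 3 → 3
read 'y': 3 → 3
read 'y': 3 → 3
read 'y': 3 → 3
read 'x': 3 → 4
read 'y': 4 → 0
read 'x': 0 → 3
read 'y': 3 → 3
read 'y': 3 → 3
read 'y': 3 → 3
read 'x': 3 → 4
End state 4 is accepting.

Yes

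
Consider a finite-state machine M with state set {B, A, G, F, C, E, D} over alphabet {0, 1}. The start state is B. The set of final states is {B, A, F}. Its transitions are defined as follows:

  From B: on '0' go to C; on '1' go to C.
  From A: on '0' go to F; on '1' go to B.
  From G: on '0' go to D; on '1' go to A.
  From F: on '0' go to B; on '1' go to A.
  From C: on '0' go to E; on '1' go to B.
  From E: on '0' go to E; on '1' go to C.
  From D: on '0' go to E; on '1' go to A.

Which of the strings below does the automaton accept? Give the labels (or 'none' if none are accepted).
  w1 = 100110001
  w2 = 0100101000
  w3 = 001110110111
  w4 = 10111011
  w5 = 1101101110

w1: Trace: B -1-> C -0-> E -0-> E -1-> C -1-> B -0-> C -0-> E -0-> E -1-> C  → end C, rejected
w2: Trace: B -0-> C -1-> B -0-> C -0-> E -1-> C -0-> E -1-> C -0-> E -0-> E -0-> E  → end E, rejected
w3: Trace: B -0-> C -0-> E -1-> C -1-> B -1-> C -0-> E -1-> C -1-> B -0-> C -1-> B -1-> C -1-> B  → end B, accepted
w4: Trace: B -1-> C -0-> E -1-> C -1-> B -1-> C -0-> E -1-> C -1-> B  → end B, accepted
w5: Trace: B -1-> C -1-> B -0-> C -1-> B -1-> C -0-> E -1-> C -1-> B -1-> C -0-> E  → end E, rejected

w3, w4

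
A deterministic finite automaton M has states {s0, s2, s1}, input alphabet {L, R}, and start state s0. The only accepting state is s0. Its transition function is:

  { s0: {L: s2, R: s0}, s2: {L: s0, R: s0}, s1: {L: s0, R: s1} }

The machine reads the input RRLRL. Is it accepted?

No

Trace: s0 -R-> s0 -R-> s0 -L-> s2 -R-> s0 -L-> s2
End state s2 is not accepting.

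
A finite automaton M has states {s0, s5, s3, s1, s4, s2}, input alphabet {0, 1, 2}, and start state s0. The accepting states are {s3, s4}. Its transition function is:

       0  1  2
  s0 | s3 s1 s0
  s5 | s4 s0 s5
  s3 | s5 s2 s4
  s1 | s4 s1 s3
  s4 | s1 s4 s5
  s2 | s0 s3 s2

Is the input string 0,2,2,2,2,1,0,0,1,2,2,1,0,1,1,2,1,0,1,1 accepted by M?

Yes

start at s0
read '0': s0 → s3
read '2': s3 → s4
read '2': s4 → s5
read '2': s5 → s5
read '2': s5 → s5
read '1': s5 → s0
read '0': s0 → s3
read '0': s3 → s5
read '1': s5 → s0
read '2': s0 → s0
read '2': s0 → s0
read '1': s0 → s1
read '0': s1 → s4
read '1': s4 → s4
read '1': s4 → s4
read '2': s4 → s5
read '1': s5 → s0
read '0': s0 → s3
read '1': s3 → s2
read '1': s2 → s3
End state s3 is accepting.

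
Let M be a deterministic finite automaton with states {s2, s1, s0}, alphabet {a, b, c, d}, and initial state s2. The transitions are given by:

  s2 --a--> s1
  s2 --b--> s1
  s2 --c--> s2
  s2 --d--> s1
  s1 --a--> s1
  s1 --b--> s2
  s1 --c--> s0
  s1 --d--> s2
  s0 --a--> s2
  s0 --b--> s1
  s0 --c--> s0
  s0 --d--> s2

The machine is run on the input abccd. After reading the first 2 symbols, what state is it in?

s2

start at s2
read 'a': s2 → s1
read 'b': s1 → s2
After 2 symbols: s2.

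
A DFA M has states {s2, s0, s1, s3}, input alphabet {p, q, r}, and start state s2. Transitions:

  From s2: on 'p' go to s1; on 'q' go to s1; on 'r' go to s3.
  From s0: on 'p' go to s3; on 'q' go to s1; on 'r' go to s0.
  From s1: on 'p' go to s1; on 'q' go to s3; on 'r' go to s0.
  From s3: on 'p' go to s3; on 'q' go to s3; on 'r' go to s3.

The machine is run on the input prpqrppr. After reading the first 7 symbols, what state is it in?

start at s2
read 'p': s2 → s1
read 'r': s1 → s0
read 'p': s0 → s3
read 'q': s3 → s3
read 'r': s3 → s3
read 'p': s3 → s3
read 'p': s3 → s3
After 7 symbols: s3.

s3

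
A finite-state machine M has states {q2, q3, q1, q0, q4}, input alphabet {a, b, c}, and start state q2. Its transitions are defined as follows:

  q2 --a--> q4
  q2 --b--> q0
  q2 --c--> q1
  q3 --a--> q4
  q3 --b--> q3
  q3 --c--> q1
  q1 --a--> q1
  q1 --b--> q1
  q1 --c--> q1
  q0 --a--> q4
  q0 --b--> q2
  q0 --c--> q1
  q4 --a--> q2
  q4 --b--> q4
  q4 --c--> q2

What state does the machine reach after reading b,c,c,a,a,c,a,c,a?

q1

q2 → q0 → q1 → q1 → q1 → q1 → q1 → q1 → q1 → q1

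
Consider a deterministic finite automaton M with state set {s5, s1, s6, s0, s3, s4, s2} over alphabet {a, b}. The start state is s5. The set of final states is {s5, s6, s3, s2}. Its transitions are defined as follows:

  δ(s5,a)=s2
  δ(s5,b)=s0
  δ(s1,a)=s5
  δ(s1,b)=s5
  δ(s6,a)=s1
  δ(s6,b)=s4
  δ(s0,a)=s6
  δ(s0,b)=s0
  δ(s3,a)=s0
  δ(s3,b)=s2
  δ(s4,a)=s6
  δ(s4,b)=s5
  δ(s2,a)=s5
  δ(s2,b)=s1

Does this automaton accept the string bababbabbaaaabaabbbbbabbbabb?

start at s5
read 'b': s5 → s0
read 'a': s0 → s6
read 'b': s6 → s4
read 'a': s4 → s6
read 'b': s6 → s4
read 'b': s4 → s5
read 'a': s5 → s2
read 'b': s2 → s1
read 'b': s1 → s5
read 'a': s5 → s2
read 'a': s2 → s5
read 'a': s5 → s2
read 'a': s2 → s5
read 'b': s5 → s0
read 'a': s0 → s6
read 'a': s6 → s1
read 'b': s1 → s5
read 'b': s5 → s0
read 'b': s0 → s0
read 'b': s0 → s0
read 'b': s0 → s0
read 'a': s0 → s6
read 'b': s6 → s4
read 'b': s4 → s5
read 'b': s5 → s0
read 'a': s0 → s6
read 'b': s6 → s4
read 'b': s4 → s5
End state s5 is accepting.

Yes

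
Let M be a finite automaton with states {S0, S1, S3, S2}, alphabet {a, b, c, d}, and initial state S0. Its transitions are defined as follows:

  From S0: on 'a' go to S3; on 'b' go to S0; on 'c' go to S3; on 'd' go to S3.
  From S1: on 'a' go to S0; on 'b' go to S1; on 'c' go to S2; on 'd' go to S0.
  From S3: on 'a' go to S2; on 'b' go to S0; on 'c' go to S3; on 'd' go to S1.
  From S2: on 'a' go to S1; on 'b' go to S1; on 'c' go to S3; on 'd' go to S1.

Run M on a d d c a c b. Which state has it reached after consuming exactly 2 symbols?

start at S0
read 'a': S0 → S3
read 'd': S3 → S1
After 2 symbols: S1.

S1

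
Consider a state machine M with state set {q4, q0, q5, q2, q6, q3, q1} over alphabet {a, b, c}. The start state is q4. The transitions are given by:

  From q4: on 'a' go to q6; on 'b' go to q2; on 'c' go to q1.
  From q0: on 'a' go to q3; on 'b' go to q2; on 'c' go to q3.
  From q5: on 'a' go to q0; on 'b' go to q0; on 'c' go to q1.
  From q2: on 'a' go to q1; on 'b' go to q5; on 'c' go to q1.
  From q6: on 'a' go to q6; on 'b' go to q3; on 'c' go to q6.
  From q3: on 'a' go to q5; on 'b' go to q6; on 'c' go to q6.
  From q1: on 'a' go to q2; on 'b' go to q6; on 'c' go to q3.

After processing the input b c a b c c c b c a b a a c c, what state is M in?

q6

q4 → q2 → q1 → q2 → q5 → q1 → q3 → q6 → q3 → q6 → q6 → q3 → q5 → q0 → q3 → q6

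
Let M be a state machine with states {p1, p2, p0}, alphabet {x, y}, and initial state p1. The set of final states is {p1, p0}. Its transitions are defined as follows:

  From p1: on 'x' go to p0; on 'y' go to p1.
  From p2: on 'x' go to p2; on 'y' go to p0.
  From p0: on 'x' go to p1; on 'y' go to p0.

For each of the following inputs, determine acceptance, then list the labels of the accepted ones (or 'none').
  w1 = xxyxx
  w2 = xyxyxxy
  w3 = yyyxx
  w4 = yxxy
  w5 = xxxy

w1, w2, w3, w4, w5

w1: p1 → p0 → p1 → p1 → p0 → p1  → end p1, accepted
w2: p1 → p0 → p0 → p1 → p1 → p0 → p1 → p1  → end p1, accepted
w3: p1 → p1 → p1 → p1 → p0 → p1  → end p1, accepted
w4: p1 → p1 → p0 → p1 → p1  → end p1, accepted
w5: p1 → p0 → p1 → p0 → p0  → end p0, accepted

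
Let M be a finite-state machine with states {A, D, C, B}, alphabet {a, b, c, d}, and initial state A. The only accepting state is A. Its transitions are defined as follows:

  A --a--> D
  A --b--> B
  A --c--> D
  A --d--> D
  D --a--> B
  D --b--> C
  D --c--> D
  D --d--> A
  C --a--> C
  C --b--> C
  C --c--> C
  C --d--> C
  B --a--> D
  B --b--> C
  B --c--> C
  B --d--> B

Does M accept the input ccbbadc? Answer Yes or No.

Trace: A -c-> D -c-> D -b-> C -b-> C -a-> C -d-> C -c-> C
End state C is not accepting.

No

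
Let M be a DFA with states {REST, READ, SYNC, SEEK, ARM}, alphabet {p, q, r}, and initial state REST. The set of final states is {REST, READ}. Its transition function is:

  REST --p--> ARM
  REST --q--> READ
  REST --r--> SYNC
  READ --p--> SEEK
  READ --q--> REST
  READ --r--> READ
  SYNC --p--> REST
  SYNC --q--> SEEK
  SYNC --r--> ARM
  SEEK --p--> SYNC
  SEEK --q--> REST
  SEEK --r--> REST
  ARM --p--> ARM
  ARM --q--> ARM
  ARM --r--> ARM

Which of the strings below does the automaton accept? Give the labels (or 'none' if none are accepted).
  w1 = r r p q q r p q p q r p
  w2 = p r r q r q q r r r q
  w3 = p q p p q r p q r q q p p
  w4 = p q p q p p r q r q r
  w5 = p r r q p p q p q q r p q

w1: Trace: REST -r-> SYNC -r-> ARM -p-> ARM -q-> ARM -q-> ARM -r-> ARM -p-> ARM -q-> ARM -p-> ARM -q-> ARM -r-> ARM -p-> ARM  → end ARM, rejected
w2: Trace: REST -p-> ARM -r-> ARM -r-> ARM -q-> ARM -r-> ARM -q-> ARM -q-> ARM -r-> ARM -r-> ARM -r-> ARM -q-> ARM  → end ARM, rejected
w3: Trace: REST -p-> ARM -q-> ARM -p-> ARM -p-> ARM -q-> ARM -r-> ARM -p-> ARM -q-> ARM -r-> ARM -q-> ARM -q-> ARM -p-> ARM -p-> ARM  → end ARM, rejected
w4: Trace: REST -p-> ARM -q-> ARM -p-> ARM -q-> ARM -p-> ARM -p-> ARM -r-> ARM -q-> ARM -r-> ARM -q-> ARM -r-> ARM  → end ARM, rejected
w5: Trace: REST -p-> ARM -r-> ARM -r-> ARM -q-> ARM -p-> ARM -p-> ARM -q-> ARM -p-> ARM -q-> ARM -q-> ARM -r-> ARM -p-> ARM -q-> ARM  → end ARM, rejected

none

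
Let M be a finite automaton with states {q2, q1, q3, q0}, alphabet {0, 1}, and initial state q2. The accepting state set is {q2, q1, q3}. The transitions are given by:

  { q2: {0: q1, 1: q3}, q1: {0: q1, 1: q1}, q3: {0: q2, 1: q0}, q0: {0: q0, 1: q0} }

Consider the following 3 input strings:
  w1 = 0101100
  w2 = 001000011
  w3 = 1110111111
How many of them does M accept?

2

w1:
  start at q2
  read '0': q2 → q1
  read '1': q1 → q1
  read '0': q1 → q1
  read '1': q1 → q1
  read '1': q1 → q1
  read '0': q1 → q1
  read '0': q1 → q1
  end q1, accepted
w2:
  start at q2
  read '0': q2 → q1
  read '0': q1 → q1
  read '1': q1 → q1
  read '0': q1 → q1
  read '0': q1 → q1
  read '0': q1 → q1
  read '0': q1 → q1
  read '1': q1 → q1
  read '1': q1 → q1
  end q1, accepted
w3:
  start at q2
  read '1': q2 → q3
  read '1': q3 → q0
  read '1': q0 → q0
  read '0': q0 → q0
  read '1': q0 → q0
  read '1': q0 → q0
  read '1': q0 → q0
  read '1': q0 → q0
  read '1': q0 → q0
  read '1': q0 → q0
  end q0, rejected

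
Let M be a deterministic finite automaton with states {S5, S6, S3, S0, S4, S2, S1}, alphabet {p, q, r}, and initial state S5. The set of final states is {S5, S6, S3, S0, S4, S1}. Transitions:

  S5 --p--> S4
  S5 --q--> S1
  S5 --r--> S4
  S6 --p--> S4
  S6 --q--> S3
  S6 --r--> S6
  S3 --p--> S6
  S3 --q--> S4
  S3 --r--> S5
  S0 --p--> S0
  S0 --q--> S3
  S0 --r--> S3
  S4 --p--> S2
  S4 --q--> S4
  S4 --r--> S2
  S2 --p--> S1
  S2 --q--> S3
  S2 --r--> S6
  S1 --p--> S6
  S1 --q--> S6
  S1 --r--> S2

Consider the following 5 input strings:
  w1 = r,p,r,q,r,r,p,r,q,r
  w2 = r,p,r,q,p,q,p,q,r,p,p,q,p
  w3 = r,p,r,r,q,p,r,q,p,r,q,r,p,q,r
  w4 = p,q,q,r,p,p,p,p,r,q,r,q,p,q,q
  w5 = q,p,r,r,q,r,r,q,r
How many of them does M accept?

3

w1: Trace: S5 -r-> S4 -p-> S2 -r-> S6 -q-> S3 -r-> S5 -r-> S4 -p-> S2 -r-> S6 -q-> S3 -r-> S5  → end S5, accepted
w2: Trace: S5 -r-> S4 -p-> S2 -r-> S6 -q-> S3 -p-> S6 -q-> S3 -p-> S6 -q-> S3 -r-> S5 -p-> S4 -p-> S2 -q-> S3 -p-> S6  → end S6, accepted
w3: Trace: S5 -r-> S4 -p-> S2 -r-> S6 -r-> S6 -q-> S3 -p-> S6 -r-> S6 -q-> S3 -p-> S6 -r-> S6 -q-> S3 -r-> S5 -p-> S4 -q-> S4 -r-> S2  → end S2, rejected
w4: Trace: S5 -p-> S4 -q-> S4 -q-> S4 -r-> S2 -p-> S1 -p-> S6 -p-> S4 -p-> S2 -r-> S6 -q-> S3 -r-> S5 -q-> S1 -p-> S6 -q-> S3 -q-> S4  → end S4, accepted
w5: Trace: S5 -q-> S1 -p-> S6 -r-> S6 -r-> S6 -q-> S3 -r-> S5 -r-> S4 -q-> S4 -r-> S2  → end S2, rejected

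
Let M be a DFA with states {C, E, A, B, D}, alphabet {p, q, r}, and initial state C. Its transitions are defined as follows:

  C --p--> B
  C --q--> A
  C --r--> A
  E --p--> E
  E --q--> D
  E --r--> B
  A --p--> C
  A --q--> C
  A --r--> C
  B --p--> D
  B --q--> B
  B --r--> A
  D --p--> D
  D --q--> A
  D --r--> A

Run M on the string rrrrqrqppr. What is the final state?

A

C → A → C → A → C → A → C → A → C → B → A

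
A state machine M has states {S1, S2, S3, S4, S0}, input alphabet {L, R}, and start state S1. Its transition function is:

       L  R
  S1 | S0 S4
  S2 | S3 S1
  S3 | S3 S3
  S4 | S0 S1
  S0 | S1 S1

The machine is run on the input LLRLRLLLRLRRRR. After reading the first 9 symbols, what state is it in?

S1 → S0 → S1 → S4 → S0 → S1 → S0 → S1 → S0 → S1
After 9 symbols: S1.

S1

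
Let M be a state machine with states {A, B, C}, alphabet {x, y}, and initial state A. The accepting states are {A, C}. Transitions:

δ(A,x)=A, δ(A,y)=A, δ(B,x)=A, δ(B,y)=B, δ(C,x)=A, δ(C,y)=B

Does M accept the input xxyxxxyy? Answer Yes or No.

start at A
read 'x': A → A
read 'x': A → A
read 'y': A → A
read 'x': A → A
read 'x': A → A
read 'x': A → A
read 'y': A → A
read 'y': A → A
End state A is accepting.

Yes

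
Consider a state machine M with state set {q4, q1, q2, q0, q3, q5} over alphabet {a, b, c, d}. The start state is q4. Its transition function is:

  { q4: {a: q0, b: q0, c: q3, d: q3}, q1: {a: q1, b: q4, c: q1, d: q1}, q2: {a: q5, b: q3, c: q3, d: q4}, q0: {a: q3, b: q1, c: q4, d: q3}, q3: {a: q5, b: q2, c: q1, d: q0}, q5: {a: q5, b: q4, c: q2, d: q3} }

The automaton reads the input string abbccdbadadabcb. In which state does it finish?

q2

start at q4
read 'a': q4 → q0
read 'b': q0 → q1
read 'b': q1 → q4
read 'c': q4 → q3
read 'c': q3 → q1
read 'd': q1 → q1
read 'b': q1 → q4
read 'a': q4 → q0
read 'd': q0 → q3
read 'a': q3 → q5
read 'd': q5 → q3
read 'a': q3 → q5
read 'b': q5 → q4
read 'c': q4 → q3
read 'b': q3 → q2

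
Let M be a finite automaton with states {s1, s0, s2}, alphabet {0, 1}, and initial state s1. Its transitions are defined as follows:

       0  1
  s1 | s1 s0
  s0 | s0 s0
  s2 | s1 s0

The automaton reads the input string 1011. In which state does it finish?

s1 → s0 → s0 → s0 → s0

s0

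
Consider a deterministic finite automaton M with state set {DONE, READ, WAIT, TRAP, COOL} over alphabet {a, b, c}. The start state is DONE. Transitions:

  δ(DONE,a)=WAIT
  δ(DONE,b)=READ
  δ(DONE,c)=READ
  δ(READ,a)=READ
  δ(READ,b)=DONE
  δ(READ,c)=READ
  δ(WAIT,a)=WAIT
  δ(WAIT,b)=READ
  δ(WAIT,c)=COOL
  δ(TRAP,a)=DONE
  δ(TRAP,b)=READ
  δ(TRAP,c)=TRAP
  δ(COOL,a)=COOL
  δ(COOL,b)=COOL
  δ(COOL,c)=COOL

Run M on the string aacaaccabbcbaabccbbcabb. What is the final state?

Trace: DONE -a-> WAIT -a-> WAIT -c-> COOL -a-> COOL -a-> COOL -c-> COOL -c-> COOL -a-> COOL -b-> COOL -b-> COOL -c-> COOL -b-> COOL -a-> COOL -a-> COOL -b-> COOL -c-> COOL -c-> COOL -b-> COOL -b-> COOL -c-> COOL -a-> COOL -b-> COOL -b-> COOL

COOL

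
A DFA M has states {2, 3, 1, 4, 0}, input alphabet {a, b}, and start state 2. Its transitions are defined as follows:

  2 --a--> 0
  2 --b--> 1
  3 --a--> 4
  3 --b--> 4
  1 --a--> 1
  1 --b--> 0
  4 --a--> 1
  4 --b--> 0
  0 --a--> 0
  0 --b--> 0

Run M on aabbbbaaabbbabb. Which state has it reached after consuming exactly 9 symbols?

0

2 → 0 → 0 → 0 → 0 → 0 → 0 → 0 → 0 → 0
After 9 symbols: 0.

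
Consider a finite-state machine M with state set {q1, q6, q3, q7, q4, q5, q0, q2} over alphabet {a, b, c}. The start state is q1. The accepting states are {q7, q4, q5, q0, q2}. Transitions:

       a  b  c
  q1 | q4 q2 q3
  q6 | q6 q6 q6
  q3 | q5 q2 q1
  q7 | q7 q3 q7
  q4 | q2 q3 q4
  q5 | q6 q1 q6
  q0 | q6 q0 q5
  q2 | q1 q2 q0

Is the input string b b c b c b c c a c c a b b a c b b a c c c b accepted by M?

Yes

q1 → q2 → q2 → q0 → q0 → q5 → q1 → q3 → q1 → q4 → q4 → q4 → q2 → q2 → q2 → q1 → q3 → q2 → q2 → q1 → q3 → q1 → q3 → q2
End state q2 is accepting.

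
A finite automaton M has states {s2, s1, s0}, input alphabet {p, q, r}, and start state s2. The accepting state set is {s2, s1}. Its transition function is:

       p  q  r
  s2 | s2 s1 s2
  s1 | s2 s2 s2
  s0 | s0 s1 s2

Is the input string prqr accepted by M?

Trace: s2 -p-> s2 -r-> s2 -q-> s1 -r-> s2
End state s2 is accepting.

Yes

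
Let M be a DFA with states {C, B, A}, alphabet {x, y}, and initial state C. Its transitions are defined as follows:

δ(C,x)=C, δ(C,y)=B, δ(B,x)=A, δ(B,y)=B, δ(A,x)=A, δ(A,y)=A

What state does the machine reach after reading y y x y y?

A

start at C
read 'y': C → B
read 'y': B → B
read 'x': B → A
read 'y': A → A
read 'y': A → A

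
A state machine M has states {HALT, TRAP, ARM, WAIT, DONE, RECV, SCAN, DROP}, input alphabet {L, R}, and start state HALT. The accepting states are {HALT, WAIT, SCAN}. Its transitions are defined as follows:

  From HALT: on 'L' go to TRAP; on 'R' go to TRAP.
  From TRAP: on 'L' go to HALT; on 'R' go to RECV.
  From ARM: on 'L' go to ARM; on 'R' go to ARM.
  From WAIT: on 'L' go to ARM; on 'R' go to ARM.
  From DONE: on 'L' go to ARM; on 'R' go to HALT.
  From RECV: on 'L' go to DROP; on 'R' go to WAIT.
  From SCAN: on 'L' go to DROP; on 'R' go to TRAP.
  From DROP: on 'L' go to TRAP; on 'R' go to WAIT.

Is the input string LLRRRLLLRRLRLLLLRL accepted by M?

HALT → TRAP → HALT → TRAP → RECV → WAIT → ARM → ARM → ARM → ARM → ARM → ARM → ARM → ARM → ARM → ARM → ARM → ARM → ARM
End state ARM is not accepting.

No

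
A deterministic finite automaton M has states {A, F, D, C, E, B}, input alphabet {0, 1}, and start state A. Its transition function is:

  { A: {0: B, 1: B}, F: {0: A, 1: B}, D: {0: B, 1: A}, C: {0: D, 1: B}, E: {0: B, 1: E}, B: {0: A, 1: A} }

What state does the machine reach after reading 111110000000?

Trace: A -1-> B -1-> A -1-> B -1-> A -1-> B -0-> A -0-> B -0-> A -0-> B -0-> A -0-> B -0-> A

A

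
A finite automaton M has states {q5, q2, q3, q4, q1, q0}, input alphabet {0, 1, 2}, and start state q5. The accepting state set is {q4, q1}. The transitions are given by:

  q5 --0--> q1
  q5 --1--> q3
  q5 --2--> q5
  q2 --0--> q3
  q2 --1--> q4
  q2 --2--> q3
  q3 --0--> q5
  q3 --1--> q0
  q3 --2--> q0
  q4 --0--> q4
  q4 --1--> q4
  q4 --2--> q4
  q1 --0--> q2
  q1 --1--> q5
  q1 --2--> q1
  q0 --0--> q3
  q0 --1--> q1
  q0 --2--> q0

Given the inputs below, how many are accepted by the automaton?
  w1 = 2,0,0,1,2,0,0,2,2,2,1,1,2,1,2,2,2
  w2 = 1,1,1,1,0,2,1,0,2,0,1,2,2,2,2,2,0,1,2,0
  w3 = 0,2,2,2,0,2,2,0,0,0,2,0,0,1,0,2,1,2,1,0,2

3

w1: q5 → q5 → q1 → q2 → q4 → q4 → q4 → q4 → q4 → q4 → q4 → q4 → q4 → q4 → q4 → q4 → q4 → q4  → end q4, accepted
w2: q5 → q3 → q0 → q1 → q5 → q1 → q1 → q5 → q1 → q1 → q2 → q4 → q4 → q4 → q4 → q4 → q4 → q4 → q4 → q4 → q4  → end q4, accepted
w3: q5 → q1 → q1 → q1 → q1 → q2 → q3 → q0 → q3 → q5 → q1 → q1 → q2 → q3 → q0 → q3 → q0 → q1 → q1 → q5 → q1 → q1  → end q1, accepted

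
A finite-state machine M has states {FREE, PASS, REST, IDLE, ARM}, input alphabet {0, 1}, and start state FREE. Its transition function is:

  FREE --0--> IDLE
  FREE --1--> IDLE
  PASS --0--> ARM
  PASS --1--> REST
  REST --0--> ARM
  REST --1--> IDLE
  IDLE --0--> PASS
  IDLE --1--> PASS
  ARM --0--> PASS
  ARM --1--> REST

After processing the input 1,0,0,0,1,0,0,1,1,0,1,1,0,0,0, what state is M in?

PASS

FREE → IDLE → PASS → ARM → PASS → REST → ARM → PASS → REST → IDLE → PASS → REST → IDLE → PASS → ARM → PASS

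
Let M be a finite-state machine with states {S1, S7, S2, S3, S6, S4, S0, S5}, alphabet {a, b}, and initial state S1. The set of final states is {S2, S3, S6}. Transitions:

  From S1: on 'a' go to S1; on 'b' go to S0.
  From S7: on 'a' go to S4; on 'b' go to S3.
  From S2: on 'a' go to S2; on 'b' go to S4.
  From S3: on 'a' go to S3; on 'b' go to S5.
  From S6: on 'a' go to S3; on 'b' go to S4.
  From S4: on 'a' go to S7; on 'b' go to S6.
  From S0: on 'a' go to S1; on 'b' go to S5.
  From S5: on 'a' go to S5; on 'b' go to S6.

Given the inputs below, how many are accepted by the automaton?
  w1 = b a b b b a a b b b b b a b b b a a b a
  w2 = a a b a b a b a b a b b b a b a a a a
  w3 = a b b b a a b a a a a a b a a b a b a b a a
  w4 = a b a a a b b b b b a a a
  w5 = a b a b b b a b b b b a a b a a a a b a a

2

w1:
  start at S1
  read 'b': S1 → S0
  read 'a': S0 → S1
  read 'b': S1 → S0
  read 'b': S0 → S5
  read 'b': S5 → S6
  read 'a': S6 → S3
  read 'a': S3 → S3
  read 'b': S3 → S5
  read 'b': S5 → S6
  read 'b': S6 → S4
  read 'b': S4 → S6
  read 'b': S6 → S4
  read 'a': S4 → S7
  read 'b': S7 → S3
  read 'b': S3 → S5
  read 'b': S5 → S6
  read 'a': S6 → S3
  read 'a': S3 → S3
  read 'b': S3 → S5
  read 'a': S5 → S5
  end S5, rejected
w2:
  start at S1
  read 'a': S1 → S1
  read 'a': S1 → S1
  read 'b': S1 → S0
  read 'a': S0 → S1
  read 'b': S1 → S0
  read 'a': S0 → S1
  read 'b': S1 → S0
  read 'a': S0 → S1
  read 'b': S1 → S0
  read 'a': S0 → S1
  read 'b': S1 → S0
  read 'b': S0 → S5
  read 'b': S5 → S6
  read 'a': S6 → S3
  read 'b': S3 → S5
  read 'a': S5 → S5
  read 'a': S5 → S5
  read 'a': S5 → S5
  read 'a': S5 → S5
  end S5, rejected
w3:
  start at S1
  read 'a': S1 → S1
  read 'b': S1 → S0
  read 'b': S0 → S5
  read 'b': S5 → S6
  read 'a': S6 → S3
  read 'a': S3 → S3
  read 'b': S3 → S5
  read 'a': S5 → S5
  read 'a': S5 → S5
  read 'a': S5 → S5
  read 'a': S5 → S5
  read 'a': S5 → S5
  read 'b': S5 → S6
  read 'a': S6 → S3
  read 'a': S3 → S3
  read 'b': S3 → S5
  read 'a': S5 → S5
  read 'b': S5 → S6
  read 'a': S6 → S3
  read 'b': S3 → S5
  read 'a': S5 → S5
  read 'a': S5 → S5
  end S5, rejected
w4:
  start at S1
  read 'a': S1 → S1
  read 'b': S1 → S0
  read 'a': S0 → S1
  read 'a': S1 → S1
  read 'a': S1 → S1
  read 'b': S1 → S0
  read 'b': S0 → S5
  read 'b': S5 → S6
  read 'b': S6 → S4
  read 'b': S4 → S6
  read 'a': S6 → S3
  read 'a': S3 → S3
  read 'a': S3 → S3
  end S3, accepted
w5:
  start at S1
  read 'a': S1 → S1
  read 'b': S1 → S0
  read 'a': S0 → S1
  read 'b': S1 → S0
  read 'b': S0 → S5
  read 'b': S5 → S6
  read 'a': S6 → S3
  read 'b': S3 → S5
  read 'b': S5 → S6
  read 'b': S6 → S4
  read 'b': S4 → S6
  read 'a': S6 → S3
  read 'a': S3 → S3
  read 'b': S3 → S5
  read 'a': S5 → S5
  read 'a': S5 → S5
  read 'a': S5 → S5
  read 'a': S5 → S5
  read 'b': S5 → S6
  read 'a': S6 → S3
  read 'a': S3 → S3
  end S3, accepted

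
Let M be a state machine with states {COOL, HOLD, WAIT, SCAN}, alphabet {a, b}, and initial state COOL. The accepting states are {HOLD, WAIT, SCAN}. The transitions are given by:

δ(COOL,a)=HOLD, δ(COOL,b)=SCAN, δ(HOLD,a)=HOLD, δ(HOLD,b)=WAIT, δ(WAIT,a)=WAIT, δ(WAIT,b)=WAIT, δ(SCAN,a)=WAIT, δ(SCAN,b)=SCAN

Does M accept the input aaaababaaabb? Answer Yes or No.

Yes

COOL → HOLD → HOLD → HOLD → HOLD → WAIT → WAIT → WAIT → WAIT → WAIT → WAIT → WAIT → WAIT
End state WAIT is accepting.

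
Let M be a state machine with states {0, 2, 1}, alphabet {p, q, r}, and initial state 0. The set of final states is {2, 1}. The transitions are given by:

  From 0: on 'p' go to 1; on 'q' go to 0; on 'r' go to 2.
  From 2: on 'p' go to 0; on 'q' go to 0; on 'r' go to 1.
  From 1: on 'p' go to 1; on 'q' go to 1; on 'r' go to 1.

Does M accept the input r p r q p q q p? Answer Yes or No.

start at 0
read 'r': 0 → 2
read 'p': 2 → 0
read 'r': 0 → 2
read 'q': 2 → 0
read 'p': 0 → 1
read 'q': 1 → 1
read 'q': 1 → 1
read 'p': 1 → 1
End state 1 is accepting.

Yes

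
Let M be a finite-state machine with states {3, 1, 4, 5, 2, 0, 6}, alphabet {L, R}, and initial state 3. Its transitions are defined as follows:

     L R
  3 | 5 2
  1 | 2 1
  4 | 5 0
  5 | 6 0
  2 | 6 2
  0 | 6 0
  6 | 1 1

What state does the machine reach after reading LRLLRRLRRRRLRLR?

3 → 5 → 0 → 6 → 1 → 1 → 1 → 2 → 2 → 2 → 2 → 2 → 6 → 1 → 2 → 2

2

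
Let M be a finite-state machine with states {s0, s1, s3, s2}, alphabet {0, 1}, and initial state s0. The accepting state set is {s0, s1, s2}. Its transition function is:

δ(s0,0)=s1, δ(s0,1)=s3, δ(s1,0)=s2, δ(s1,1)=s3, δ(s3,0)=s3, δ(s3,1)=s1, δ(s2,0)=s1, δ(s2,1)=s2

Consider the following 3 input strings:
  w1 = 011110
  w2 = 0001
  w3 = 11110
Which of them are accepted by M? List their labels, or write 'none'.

w1, w3

w1: Trace: s0 -0-> s1 -1-> s3 -1-> s1 -1-> s3 -1-> s1 -0-> s2  → end s2, accepted
w2: Trace: s0 -0-> s1 -0-> s2 -0-> s1 -1-> s3  → end s3, rejected
w3: Trace: s0 -1-> s3 -1-> s1 -1-> s3 -1-> s1 -0-> s2  → end s2, accepted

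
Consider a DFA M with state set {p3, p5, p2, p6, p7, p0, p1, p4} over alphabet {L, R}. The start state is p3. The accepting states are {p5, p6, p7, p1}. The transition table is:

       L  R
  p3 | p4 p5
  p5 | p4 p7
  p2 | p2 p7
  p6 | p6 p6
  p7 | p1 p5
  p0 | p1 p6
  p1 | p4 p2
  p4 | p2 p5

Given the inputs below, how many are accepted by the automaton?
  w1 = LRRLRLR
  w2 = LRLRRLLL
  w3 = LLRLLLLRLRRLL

1

w1: p3 → p4 → p5 → p7 → p1 → p2 → p2 → p7  → end p7, accepted
w2: p3 → p4 → p5 → p4 → p5 → p7 → p1 → p4 → p2  → end p2, rejected
w3: p3 → p4 → p2 → p7 → p1 → p4 → p2 → p2 → p7 → p1 → p2 → p7 → p1 → p4  → end p4, rejected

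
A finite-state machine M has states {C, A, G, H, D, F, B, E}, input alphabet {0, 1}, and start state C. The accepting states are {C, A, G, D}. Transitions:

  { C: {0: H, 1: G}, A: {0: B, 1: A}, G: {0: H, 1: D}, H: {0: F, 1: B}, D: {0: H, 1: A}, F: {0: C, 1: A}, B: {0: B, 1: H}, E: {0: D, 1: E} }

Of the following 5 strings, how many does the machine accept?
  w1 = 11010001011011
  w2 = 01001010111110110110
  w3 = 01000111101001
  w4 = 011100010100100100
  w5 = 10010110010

w1: Trace: C -1-> G -1-> D -0-> H -1-> B -0-> B -0-> B -0-> B -1-> H -0-> F -1-> A -1-> A -0-> B -1-> H -1-> B  → end B, rejected
w2: Trace: C -0-> H -1-> B -0-> B -0-> B -1-> H -0-> F -1-> A -0-> B -1-> H -1-> B -1-> H -1-> B -1-> H -0-> F -1-> A -1-> A -0-> B -1-> H -1-> B -0-> B  → end B, rejected
w3: Trace: C -0-> H -1-> B -0-> B -0-> B -0-> B -1-> H -1-> B -1-> H -1-> B -0-> B -1-> H -0-> F -0-> C -1-> G  → end G, accepted
w4: Trace: C -0-> H -1-> B -1-> H -1-> B -0-> B -0-> B -0-> B -1-> H -0-> F -1-> A -0-> B -0-> B -1-> H -0-> F -0-> C -1-> G -0-> H -0-> F  → end F, rejected
w5: Trace: C -1-> G -0-> H -0-> F -1-> A -0-> B -1-> H -1-> B -0-> B -0-> B -1-> H -0-> F  → end F, rejected

1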